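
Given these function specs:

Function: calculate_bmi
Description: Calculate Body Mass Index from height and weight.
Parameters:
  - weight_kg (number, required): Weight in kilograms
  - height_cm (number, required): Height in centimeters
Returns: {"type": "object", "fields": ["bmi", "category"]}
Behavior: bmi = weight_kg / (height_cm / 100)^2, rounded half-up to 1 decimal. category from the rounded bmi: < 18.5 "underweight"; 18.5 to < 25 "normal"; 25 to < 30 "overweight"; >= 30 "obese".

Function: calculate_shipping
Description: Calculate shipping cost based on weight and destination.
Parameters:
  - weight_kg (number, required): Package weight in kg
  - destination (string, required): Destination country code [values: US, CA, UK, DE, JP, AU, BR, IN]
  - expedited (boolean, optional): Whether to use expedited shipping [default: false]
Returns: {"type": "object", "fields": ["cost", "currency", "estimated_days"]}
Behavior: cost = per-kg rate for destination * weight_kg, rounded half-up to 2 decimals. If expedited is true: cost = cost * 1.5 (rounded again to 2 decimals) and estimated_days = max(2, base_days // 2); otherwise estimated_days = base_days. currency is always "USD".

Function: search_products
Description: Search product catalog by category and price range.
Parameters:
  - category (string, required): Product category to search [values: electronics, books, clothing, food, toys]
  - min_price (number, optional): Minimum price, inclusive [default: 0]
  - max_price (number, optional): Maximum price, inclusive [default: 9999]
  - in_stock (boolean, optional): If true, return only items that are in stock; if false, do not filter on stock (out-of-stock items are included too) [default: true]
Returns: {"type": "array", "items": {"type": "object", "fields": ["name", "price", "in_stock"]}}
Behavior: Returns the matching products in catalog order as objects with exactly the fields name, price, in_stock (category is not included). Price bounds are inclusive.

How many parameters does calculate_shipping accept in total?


Parameters of calculate_shipping: weight_kg (required), destination (required), expedited (optional)
Total:
3


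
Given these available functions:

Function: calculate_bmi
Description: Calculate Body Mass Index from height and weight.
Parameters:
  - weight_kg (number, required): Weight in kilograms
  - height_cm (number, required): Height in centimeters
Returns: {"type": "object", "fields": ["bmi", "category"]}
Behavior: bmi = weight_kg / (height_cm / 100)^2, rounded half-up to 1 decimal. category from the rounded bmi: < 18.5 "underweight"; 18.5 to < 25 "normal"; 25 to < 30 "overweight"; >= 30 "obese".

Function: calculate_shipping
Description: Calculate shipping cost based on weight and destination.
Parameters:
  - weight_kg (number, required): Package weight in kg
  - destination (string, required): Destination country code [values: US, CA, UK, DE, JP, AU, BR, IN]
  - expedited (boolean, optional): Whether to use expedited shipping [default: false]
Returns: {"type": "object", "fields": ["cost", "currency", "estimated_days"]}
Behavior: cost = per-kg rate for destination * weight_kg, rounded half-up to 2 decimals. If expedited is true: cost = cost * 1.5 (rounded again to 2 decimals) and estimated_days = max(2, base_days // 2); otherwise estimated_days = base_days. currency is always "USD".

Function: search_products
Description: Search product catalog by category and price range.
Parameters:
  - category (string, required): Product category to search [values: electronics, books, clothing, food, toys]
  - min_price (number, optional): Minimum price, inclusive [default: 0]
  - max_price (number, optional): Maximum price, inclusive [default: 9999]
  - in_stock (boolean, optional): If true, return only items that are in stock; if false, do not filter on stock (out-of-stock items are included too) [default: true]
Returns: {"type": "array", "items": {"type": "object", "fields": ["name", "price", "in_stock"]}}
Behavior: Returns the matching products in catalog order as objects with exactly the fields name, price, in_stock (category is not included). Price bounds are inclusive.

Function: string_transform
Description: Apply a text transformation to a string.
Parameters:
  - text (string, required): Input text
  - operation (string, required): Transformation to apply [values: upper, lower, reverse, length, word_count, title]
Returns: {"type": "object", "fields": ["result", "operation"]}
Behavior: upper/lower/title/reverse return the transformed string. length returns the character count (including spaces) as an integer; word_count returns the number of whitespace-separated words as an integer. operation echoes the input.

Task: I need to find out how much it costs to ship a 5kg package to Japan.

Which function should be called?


The task needs a function whose description is: Calculate shipping cost based on weight and destination.
calculate_shipping


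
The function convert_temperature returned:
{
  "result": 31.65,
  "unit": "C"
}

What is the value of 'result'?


31.65


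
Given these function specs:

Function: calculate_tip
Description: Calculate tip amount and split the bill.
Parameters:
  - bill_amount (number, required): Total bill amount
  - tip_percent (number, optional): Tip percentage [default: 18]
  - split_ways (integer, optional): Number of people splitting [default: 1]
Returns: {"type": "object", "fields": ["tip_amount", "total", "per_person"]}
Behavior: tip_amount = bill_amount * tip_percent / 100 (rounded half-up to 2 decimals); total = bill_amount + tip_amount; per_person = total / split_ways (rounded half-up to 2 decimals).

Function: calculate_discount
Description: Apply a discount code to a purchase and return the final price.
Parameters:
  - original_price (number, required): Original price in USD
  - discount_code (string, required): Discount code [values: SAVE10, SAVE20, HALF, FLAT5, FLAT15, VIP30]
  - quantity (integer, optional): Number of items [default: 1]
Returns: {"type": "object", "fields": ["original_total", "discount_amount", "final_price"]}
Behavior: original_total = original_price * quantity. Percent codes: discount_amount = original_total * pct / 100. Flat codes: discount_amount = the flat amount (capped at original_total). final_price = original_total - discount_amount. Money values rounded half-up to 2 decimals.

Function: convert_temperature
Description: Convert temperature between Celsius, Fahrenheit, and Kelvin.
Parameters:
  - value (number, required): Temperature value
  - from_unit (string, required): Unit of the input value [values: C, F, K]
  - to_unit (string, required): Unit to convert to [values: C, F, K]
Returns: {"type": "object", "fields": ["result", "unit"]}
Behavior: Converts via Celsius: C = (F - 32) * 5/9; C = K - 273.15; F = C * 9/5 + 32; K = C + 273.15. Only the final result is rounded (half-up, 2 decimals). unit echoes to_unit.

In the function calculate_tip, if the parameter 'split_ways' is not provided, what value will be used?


The calculate_tip spec declares:
  - split_ways (integer, optional): Number of people splitting [default: 1]
Default:
1


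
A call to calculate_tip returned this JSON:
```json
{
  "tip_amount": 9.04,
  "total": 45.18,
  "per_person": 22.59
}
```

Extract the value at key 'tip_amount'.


9.04


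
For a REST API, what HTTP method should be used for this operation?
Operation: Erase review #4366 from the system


GET = read, POST = create, PUT = update/replace, DELETE = remove
This operation is a removal.
DELETE


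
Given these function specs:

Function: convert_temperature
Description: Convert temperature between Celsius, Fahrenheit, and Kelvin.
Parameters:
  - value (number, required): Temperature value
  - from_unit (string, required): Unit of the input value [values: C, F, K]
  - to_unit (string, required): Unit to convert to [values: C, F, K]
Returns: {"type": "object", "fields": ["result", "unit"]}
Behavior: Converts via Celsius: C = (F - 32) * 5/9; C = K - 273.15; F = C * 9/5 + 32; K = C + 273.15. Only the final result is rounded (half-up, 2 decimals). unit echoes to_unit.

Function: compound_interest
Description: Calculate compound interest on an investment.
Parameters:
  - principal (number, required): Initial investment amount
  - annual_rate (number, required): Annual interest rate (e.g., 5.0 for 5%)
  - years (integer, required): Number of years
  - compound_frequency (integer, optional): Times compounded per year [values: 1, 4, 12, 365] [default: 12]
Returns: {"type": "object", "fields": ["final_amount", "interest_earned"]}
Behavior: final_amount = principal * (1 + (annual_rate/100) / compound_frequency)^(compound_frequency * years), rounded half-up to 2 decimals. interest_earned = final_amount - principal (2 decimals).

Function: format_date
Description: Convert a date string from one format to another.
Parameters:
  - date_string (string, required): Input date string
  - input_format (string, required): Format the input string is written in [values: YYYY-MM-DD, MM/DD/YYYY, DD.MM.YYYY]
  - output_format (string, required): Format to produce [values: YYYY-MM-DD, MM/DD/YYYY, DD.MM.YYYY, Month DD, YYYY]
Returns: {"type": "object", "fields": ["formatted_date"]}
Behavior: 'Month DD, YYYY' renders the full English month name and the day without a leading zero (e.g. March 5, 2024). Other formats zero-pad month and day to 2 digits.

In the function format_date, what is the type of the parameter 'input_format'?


The format_date spec declares:
  - input_format (string, required): Format the input string is written in [values: YYYY-MM-DD, MM/DD/YYYY, DD.MM.YYYY]
Type:
string


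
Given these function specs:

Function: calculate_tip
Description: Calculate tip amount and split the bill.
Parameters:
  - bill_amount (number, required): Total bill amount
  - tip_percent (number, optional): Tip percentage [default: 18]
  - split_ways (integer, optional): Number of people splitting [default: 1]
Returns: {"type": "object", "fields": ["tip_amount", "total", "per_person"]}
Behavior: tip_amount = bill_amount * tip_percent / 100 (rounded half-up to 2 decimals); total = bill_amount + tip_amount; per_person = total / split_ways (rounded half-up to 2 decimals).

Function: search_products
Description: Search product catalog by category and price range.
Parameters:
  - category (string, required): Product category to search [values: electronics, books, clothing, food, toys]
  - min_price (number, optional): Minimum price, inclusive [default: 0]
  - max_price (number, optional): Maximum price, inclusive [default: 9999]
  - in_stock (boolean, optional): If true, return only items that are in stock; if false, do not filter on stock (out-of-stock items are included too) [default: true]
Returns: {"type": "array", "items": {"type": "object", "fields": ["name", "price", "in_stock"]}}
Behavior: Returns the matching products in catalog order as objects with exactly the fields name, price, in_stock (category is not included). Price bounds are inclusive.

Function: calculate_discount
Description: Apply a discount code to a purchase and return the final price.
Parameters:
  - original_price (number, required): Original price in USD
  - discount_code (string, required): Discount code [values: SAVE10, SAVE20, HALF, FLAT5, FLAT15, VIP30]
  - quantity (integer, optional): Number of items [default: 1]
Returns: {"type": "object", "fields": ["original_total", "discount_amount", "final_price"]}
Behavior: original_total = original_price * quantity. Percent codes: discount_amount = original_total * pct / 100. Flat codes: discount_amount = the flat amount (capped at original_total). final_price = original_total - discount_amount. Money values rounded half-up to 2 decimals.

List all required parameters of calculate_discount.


Parameters of calculate_discount and their required/optional flag:
  original_price: required
  discount_code: required
  quantity: optional
discount_code, original_price


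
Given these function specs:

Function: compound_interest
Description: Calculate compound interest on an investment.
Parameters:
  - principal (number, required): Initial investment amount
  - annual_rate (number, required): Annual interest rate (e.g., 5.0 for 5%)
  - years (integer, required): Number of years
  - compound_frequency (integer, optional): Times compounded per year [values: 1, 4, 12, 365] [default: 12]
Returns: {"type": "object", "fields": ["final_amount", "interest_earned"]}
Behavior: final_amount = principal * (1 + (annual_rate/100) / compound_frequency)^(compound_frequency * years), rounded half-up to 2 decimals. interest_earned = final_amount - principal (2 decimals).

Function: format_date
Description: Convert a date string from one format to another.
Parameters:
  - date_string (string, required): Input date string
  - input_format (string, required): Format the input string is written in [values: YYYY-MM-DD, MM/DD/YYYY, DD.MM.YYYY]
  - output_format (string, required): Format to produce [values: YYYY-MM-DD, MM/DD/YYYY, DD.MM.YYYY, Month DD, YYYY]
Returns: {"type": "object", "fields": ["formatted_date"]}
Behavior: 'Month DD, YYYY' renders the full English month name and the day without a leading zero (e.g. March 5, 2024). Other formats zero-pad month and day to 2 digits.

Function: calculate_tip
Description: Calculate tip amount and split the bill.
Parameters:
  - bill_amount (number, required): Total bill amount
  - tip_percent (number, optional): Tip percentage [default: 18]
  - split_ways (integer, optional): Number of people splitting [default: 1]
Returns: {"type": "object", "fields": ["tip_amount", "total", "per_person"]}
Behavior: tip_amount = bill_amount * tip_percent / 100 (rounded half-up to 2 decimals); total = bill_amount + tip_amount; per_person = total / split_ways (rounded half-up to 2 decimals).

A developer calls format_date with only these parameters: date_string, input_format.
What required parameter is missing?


Required parameters: date_string, input_format, output_format
Provided: date_string, input_format
Missing: output_format
output_format


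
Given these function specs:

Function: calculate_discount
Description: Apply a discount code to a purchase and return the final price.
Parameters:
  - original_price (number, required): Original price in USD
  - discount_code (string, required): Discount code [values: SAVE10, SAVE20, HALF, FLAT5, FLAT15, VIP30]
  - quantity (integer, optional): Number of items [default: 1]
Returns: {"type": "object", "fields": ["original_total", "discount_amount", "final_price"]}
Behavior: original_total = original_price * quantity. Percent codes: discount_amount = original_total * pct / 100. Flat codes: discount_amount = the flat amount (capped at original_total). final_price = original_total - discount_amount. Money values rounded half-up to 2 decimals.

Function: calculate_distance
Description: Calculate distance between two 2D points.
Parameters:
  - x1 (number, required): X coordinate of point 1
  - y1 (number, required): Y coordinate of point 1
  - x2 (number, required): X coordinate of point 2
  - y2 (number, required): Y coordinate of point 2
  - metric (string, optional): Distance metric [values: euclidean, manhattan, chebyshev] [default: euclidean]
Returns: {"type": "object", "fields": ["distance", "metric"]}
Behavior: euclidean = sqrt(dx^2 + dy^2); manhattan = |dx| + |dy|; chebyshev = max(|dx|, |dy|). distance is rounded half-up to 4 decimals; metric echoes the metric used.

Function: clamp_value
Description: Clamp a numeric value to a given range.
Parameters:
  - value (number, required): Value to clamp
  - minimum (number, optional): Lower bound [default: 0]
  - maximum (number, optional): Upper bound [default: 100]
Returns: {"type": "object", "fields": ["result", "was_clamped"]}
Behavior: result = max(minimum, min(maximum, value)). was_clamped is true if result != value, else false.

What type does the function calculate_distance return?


The calculate_distance spec declares Returns: {"type": "object", "fields": ["distance", "metric"]}
Type:
object


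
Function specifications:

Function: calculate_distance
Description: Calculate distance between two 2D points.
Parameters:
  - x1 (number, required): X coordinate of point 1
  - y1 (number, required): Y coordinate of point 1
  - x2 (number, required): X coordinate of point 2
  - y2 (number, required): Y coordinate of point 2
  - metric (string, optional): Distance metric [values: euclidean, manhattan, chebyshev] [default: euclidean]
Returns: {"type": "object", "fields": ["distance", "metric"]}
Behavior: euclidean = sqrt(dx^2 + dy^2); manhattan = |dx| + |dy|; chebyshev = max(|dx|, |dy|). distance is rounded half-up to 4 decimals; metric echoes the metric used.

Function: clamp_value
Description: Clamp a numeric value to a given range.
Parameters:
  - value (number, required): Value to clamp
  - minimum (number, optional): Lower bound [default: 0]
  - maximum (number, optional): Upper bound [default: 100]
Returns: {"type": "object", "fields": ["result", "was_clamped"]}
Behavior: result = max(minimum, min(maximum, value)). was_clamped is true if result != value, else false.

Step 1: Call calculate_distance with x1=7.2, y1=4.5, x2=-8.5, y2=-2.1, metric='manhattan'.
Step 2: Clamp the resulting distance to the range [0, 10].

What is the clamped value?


Step 1: calculate_distance (manhattan)
  |dx| = |-8.5 - 7.2| = 15.7; |dy| = |-2.1 - 4.5| = 6.6
  manhattan: 15.7 + 6.6 = 22.3
  Round to 4 decimals: 22.3
  -> distance = 22.3
Step 2: clamp_value(value=22.3, minimum=0, maximum=10)
  result = max(0, min(10, 22.3)) = max(0, 10) = 10
  was_clamped = (10 != 22.3) = true
  -> result = 10
10


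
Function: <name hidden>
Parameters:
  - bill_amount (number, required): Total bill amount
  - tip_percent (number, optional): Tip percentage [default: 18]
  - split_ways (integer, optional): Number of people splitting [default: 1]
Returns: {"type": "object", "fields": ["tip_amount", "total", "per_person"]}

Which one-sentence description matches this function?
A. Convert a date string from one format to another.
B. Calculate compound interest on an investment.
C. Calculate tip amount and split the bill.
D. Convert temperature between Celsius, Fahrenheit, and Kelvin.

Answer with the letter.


Parameters bill_amount, tip_percent, split_ways and return ["tip_amount", "total", "per_person"] fit: Calculate tip amount and split the bill.
C


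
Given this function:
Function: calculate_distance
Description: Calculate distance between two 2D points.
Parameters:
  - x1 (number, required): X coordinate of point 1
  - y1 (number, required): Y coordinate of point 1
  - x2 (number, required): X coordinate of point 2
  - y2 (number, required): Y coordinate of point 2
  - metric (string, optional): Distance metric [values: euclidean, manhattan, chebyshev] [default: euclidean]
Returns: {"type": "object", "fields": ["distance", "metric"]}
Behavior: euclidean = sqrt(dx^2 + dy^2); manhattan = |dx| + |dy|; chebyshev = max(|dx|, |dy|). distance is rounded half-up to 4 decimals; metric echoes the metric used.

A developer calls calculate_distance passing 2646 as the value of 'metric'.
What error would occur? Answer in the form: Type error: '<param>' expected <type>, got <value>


Spec: 'metric' is declared as string; 2646 is an integer.
Type error: 'metric' expected string, got 2646


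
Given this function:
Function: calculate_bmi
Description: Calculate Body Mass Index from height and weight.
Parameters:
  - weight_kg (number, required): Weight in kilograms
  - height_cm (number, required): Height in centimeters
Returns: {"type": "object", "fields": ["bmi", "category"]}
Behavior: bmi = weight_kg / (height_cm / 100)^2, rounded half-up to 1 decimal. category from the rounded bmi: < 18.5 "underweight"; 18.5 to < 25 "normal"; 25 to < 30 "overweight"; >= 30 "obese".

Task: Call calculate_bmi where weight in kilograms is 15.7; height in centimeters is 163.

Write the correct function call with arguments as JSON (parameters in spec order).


Mapping each described value to its parameter name:
  'Weight in kilograms' -> weight_kg = 15.7
  'Height in centimeters' -> height_cm = 163
calculate_bmi({"weight_kg": 15.7, "height_cm": 163})


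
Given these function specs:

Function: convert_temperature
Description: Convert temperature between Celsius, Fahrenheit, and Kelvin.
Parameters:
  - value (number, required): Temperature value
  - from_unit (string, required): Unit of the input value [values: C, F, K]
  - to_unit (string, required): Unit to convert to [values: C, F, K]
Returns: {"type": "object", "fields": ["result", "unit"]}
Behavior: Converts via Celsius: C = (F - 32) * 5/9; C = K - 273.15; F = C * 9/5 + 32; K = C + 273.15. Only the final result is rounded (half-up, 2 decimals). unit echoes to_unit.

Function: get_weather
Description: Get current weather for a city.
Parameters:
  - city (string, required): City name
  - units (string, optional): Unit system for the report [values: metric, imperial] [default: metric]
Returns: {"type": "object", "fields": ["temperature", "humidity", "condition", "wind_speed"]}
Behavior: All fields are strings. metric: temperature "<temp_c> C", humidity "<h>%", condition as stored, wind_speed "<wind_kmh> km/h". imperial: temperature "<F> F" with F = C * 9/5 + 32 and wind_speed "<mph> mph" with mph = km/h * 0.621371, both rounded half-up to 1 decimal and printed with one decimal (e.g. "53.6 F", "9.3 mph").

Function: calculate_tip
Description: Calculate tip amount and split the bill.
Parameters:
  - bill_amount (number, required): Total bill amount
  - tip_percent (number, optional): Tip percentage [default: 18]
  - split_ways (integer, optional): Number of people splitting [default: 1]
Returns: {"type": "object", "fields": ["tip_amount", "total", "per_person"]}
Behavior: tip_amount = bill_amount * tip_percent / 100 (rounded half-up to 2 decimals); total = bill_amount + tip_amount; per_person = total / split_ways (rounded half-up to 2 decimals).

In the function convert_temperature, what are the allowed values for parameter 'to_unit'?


The convert_temperature spec declares:
  - to_unit (string, required): Unit to convert to [values: C, F, K]
Allowed values:
C, F, K


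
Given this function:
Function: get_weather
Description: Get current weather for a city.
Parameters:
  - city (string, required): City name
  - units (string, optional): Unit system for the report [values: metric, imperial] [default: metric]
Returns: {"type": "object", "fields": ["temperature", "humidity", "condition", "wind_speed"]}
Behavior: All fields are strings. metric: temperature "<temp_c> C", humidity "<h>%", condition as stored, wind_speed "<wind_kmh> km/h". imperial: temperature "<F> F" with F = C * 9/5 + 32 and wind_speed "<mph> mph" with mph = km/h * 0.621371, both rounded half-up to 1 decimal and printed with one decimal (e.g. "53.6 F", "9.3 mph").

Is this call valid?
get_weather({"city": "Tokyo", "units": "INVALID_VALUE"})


Checking parameter values...
Parameter 'units' has value 'INVALID_VALUE' not in allowed: metric, imperial
Invalid - 'units' must be one of metric, imperial


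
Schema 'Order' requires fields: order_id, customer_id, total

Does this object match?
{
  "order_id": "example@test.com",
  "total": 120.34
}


Checking required fields...
Missing: customer_id
Invalid - missing required field 'customer_id'


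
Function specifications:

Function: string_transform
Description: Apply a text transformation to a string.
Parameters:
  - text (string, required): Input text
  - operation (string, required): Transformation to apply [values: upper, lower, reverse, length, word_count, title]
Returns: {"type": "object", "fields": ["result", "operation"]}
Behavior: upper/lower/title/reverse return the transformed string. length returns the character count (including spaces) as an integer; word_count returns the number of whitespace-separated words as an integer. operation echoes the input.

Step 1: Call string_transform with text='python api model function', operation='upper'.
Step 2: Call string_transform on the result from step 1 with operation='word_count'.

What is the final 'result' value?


Step 1: string_transform(text='python api model function', operation='upper')
  -> result = 'PYTHON API MODEL FUNCTION'
Step 2: string_transform(text='PYTHON API MODEL FUNCTION', operation='word_count')
  words: PYTHON, API, MODEL, FUNCTION -> 4
  -> result = 4
4


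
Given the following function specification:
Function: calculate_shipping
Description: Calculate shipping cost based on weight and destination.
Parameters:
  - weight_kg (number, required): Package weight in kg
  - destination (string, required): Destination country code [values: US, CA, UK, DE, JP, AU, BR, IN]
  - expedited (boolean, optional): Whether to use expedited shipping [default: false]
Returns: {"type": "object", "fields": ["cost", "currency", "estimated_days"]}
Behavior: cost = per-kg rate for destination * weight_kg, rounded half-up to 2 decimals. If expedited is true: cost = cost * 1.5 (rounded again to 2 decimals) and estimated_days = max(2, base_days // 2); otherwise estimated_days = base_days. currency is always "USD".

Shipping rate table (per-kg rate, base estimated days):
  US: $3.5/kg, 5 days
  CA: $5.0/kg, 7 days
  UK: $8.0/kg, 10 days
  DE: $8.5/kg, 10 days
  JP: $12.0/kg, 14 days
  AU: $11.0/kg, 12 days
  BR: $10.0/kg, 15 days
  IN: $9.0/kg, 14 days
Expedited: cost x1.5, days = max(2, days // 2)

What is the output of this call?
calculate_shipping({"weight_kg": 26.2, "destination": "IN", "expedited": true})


Rate for IN: $9.0/kg, base 14 days
cost = 9.0 * 26.2 = 235.8 -> 235.80
expedited: cost = 235.80 * 1.5 = 353.7 -> 353.70; estimated_days = max(2, 14 // 2) = 7
Output:
{"cost": 353.7, "currency": "USD", "estimated_days": 7}


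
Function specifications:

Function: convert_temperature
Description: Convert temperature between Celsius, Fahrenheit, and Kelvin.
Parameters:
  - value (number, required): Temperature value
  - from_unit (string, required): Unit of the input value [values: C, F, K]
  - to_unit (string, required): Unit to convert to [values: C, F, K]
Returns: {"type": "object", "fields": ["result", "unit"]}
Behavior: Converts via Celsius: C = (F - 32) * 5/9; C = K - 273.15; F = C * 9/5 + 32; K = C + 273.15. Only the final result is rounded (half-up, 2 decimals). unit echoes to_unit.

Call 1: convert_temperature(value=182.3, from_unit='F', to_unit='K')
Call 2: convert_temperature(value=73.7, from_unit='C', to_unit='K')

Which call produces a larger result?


Call 1:
  To C: (182.3 - 32) * 5/9 = 83.5
  To K: 83.5 + 273.15 = 356.65
  Round to 2 decimals: 356.65
  -> 356.65 K
Call 2:
  Input already in C: 73.7
  To K: 73.7 + 273.15 = 346.85
  Round to 2 decimals: 346.85
  -> 346.85 K
Call 1 (356.65 K)


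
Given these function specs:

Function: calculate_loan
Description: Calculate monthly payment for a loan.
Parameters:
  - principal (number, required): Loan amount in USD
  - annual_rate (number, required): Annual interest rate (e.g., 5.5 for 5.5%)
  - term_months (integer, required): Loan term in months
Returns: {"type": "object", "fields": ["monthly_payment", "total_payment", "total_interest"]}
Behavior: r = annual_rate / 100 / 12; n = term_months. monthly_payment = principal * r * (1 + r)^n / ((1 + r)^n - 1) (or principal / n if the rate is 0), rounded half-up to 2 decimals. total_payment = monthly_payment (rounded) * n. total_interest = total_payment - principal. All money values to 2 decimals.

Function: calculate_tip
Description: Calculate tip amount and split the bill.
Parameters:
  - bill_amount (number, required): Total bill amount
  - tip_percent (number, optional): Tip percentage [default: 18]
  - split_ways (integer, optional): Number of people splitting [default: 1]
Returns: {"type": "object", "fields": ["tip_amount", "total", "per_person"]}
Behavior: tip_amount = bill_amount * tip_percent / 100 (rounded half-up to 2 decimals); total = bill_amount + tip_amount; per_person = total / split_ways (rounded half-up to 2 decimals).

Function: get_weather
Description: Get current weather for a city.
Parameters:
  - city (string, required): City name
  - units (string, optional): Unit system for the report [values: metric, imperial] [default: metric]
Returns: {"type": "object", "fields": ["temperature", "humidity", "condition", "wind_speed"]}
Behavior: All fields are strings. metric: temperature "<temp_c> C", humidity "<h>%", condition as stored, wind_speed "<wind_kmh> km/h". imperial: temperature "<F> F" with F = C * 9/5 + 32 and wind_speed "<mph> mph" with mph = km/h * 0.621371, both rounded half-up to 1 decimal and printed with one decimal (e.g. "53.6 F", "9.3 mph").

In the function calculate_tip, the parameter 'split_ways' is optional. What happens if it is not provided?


The calculate_tip spec declares:
  - split_ways (integer, optional): Number of people splitting [default: 1]
It defaults to 1


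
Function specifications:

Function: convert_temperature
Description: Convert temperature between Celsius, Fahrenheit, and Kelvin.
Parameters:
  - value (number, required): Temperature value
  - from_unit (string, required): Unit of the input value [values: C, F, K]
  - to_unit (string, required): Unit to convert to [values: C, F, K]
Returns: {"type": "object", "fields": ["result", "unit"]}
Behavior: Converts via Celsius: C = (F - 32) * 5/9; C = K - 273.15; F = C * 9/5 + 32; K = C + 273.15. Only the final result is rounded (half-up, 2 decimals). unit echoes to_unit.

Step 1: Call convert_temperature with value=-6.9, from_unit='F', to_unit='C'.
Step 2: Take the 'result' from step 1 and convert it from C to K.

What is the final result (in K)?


Step 1: convert_temperature(value=-6.9, from_unit=F, to_unit=C)
  To C: (-6.9 - 32) * 5/9 = -21.611111
  Target is C: -21.611111
  Round to 2 decimals: -21.61
  -> result = -21.61 C
Step 2: convert_temperature(value=-21.61, from_unit=C, to_unit=K)
  Input already in C: -21.61
  To K: -21.61 + 273.15 = 251.54
  Round to 2 decimals: 251.54
  -> result = 251.54 K
251.54 K


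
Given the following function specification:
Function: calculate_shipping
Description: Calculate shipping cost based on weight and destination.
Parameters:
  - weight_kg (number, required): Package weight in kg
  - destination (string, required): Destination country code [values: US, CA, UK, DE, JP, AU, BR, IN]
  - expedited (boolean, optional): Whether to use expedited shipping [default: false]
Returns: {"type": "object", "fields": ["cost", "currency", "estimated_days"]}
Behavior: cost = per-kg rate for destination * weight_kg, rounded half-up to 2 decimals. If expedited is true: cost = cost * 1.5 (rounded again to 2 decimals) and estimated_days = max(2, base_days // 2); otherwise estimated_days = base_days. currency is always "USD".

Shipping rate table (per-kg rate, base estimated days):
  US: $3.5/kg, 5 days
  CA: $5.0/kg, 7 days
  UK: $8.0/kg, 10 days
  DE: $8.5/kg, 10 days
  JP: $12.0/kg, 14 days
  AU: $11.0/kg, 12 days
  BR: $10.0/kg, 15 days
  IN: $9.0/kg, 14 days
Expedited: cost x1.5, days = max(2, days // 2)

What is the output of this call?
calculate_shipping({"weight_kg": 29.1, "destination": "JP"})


Defaults applied: expedited=false
Rate for JP: $12.0/kg, base 14 days
cost = 12.0 * 29.1 = 349.2 -> 349.20
expedited not set/false: estimated_days = 14
Output:
{"cost": 349.2, "currency": "USD", "estimated_days": 14}


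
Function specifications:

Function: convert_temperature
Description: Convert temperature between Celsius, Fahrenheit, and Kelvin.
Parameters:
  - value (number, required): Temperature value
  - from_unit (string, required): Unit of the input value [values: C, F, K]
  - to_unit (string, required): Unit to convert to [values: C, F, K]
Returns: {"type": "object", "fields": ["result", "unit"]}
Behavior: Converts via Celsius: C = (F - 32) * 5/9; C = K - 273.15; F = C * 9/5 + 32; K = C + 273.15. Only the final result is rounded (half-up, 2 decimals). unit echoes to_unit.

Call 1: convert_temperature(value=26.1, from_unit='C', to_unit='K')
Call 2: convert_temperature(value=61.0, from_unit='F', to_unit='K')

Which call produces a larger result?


Call 1:
  Input already in C: 26.1
  To K: 26.1 + 273.15 = 299.25
  Round to 2 decimals: 299.25
  -> 299.25 K
Call 2:
  To C: (61 - 32) * 5/9 = 16.111111
  To K: 16.111111 + 273.15 = 289.261111
  Round to 2 decimals: 289.26
  -> 289.26 K
Call 1 (299.25 K)


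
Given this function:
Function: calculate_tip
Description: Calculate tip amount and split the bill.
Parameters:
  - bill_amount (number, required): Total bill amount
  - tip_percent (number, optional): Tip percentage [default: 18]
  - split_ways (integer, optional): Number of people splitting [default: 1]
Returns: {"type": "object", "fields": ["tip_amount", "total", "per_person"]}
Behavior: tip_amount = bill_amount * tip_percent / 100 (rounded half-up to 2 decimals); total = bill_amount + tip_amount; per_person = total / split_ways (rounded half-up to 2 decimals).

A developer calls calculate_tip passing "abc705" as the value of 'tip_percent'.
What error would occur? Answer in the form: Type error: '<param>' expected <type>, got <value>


Spec: 'tip_percent' is declared as number; "abc705" is a string.
Type error: 'tip_percent' expected number, got "abc705"


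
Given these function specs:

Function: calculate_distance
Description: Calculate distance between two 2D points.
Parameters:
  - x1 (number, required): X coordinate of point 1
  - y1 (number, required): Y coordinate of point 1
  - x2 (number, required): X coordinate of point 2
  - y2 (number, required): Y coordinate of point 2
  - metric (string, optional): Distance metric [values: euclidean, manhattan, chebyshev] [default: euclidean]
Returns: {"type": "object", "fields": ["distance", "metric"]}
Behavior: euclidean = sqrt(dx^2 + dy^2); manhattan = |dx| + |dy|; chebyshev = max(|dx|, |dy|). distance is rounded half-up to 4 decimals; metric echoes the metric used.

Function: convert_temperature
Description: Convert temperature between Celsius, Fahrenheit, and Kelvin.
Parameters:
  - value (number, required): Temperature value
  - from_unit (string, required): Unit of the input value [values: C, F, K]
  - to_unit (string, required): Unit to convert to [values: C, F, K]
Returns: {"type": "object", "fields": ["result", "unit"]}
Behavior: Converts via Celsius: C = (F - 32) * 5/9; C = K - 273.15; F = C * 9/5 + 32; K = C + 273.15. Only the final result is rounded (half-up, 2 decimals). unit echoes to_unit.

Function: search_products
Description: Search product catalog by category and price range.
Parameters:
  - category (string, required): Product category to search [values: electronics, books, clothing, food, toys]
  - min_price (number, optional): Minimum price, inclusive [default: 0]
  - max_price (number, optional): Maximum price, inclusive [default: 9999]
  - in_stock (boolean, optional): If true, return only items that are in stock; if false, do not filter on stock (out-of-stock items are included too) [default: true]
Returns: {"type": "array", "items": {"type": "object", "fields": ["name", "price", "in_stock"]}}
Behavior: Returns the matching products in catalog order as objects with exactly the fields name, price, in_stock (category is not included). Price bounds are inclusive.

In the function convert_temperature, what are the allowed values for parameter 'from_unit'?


The convert_temperature spec declares:
  - from_unit (string, required): Unit of the input value [values: C, F, K]
Allowed values:
C, F, K


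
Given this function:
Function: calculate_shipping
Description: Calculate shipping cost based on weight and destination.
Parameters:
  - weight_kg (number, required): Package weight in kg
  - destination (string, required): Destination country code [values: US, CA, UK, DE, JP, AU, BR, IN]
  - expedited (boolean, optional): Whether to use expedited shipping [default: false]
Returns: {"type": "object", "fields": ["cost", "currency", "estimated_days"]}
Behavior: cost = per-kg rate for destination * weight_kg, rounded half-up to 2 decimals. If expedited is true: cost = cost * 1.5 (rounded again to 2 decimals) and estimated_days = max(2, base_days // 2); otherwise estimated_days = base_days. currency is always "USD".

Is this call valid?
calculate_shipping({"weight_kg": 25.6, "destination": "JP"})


Checking all required parameters present and types match... All valid.
Valid


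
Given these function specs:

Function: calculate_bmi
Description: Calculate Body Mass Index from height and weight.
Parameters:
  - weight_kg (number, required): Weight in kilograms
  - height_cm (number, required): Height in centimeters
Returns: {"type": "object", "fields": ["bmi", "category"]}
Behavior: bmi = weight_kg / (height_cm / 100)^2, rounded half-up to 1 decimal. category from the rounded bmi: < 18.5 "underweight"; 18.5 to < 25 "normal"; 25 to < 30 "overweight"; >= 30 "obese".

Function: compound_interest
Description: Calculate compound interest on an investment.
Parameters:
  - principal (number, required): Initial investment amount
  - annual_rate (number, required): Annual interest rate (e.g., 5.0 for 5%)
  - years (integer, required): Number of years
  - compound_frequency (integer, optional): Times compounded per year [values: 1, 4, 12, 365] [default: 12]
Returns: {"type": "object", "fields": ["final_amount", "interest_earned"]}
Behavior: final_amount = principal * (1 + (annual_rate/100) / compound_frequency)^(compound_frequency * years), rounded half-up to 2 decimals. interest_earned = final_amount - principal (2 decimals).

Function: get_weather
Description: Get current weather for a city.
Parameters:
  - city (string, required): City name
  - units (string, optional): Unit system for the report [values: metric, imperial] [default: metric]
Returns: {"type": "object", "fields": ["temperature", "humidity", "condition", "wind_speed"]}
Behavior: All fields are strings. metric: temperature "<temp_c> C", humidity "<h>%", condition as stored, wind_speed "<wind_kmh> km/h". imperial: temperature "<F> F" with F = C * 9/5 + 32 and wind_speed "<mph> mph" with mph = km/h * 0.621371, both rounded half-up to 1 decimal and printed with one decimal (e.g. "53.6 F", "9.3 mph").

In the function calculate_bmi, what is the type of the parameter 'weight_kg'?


The calculate_bmi spec declares:
  - weight_kg (number, required): Weight in kilograms
Type:
number


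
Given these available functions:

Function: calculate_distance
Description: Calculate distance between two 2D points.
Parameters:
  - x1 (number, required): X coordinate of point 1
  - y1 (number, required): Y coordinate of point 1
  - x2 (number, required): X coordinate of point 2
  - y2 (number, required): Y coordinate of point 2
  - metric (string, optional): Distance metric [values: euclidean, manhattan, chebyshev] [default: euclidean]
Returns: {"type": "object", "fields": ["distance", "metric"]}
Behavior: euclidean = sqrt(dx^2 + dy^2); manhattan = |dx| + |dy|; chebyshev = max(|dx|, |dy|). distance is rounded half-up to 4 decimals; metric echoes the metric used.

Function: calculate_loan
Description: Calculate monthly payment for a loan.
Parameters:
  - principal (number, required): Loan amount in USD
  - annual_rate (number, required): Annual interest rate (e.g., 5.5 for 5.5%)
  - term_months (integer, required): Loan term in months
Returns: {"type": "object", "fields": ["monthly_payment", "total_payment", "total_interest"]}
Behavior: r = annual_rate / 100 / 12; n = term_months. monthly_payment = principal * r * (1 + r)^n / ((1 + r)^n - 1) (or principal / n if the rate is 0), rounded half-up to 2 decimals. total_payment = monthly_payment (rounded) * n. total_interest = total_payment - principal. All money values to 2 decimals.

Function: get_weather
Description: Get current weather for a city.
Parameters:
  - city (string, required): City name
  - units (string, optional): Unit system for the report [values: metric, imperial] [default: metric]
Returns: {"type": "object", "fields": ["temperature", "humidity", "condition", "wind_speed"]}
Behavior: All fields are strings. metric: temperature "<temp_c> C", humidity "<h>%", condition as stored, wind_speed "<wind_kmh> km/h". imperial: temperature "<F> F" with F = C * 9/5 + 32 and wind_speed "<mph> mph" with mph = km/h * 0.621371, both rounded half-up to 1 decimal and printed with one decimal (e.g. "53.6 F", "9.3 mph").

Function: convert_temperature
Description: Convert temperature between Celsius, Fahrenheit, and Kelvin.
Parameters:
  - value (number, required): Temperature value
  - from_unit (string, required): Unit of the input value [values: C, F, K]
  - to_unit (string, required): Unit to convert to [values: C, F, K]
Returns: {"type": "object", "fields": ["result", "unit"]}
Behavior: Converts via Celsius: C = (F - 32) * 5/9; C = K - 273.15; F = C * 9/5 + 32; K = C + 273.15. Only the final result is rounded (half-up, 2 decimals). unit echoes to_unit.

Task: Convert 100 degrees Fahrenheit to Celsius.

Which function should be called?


The task needs a function whose description is: Convert temperature between Celsius, Fahrenheit, and Kelvin.
convert_temperature
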